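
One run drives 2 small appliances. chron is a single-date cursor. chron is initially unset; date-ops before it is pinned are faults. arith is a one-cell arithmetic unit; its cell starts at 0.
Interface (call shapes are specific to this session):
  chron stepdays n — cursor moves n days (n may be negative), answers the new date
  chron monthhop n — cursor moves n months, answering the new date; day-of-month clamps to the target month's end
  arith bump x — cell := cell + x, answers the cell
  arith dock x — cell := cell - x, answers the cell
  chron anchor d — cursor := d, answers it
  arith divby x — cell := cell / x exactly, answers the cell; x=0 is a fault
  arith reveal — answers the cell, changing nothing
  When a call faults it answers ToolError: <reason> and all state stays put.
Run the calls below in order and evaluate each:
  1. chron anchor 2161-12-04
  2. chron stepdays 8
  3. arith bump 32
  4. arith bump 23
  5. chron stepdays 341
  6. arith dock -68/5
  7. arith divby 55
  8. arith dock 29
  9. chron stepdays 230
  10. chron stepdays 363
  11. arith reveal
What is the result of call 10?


Answer: 2164-07-03

Derivation:
Do: chron anchor[d=2161-12-04]
See: 2161-12-04
Do: chron stepdays[n=8]
See: 2161-12-12
Do: arith bump[x=32]
See: 32
Do: arith bump[x=23]
See: 55
Do: chron stepdays[n=341]
See: 2162-11-18
Do: arith dock[x=-68/5]
See: 343/5
Do: arith divby[x=55]
See: 343/275
Do: arith dock[x=29]
See: -7632/275
Do: chron stepdays[n=230]
See: 2163-07-06
Do: chron stepdays[n=363]
See: 2164-07-03
Do: arith reveal[]
See: -7632/275


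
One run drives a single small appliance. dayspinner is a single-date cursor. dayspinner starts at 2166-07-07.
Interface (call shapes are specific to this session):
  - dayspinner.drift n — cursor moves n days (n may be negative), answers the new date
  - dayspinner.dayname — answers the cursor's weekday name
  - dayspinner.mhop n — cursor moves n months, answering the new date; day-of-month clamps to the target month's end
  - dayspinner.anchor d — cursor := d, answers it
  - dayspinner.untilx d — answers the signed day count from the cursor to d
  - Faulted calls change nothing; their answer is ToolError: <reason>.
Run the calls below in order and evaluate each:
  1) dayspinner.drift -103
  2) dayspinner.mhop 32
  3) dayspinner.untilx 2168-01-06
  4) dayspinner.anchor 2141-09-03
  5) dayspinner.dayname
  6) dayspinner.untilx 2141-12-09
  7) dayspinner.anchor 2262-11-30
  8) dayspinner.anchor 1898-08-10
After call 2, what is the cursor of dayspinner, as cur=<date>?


Answer: cur=2168-11-26

Derivation:
$ dayspinner.drift n→-103
= 2166-03-26
$ dayspinner.mhop n→32
= 2168-11-26
$ dayspinner.untilx d→2168-01-06
= -325
$ dayspinner.anchor d→2141-09-03
= 2141-09-03
$ dayspinner.dayname
= Sunday
$ dayspinner.untilx d→2141-12-09
= 97
$ dayspinner.anchor d→2262-11-30
= 2262-11-30
$ dayspinner.anchor d→1898-08-10
= 1898-08-10


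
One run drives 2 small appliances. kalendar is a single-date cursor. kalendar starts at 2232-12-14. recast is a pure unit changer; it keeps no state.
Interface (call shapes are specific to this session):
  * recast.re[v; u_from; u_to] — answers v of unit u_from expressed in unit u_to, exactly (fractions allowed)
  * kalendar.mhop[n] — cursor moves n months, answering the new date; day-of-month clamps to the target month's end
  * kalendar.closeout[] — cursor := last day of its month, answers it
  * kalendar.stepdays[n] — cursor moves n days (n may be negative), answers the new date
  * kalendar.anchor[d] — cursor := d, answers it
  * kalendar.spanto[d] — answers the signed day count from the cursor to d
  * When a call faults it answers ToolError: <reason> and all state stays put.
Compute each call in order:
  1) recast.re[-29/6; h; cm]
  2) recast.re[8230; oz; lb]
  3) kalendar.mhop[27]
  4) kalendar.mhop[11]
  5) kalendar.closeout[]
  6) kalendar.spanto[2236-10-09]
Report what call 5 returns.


Invoking re with v=-29/6, u_from=h, u_to=cm, yielding ToolError: incompatible units.
Calling re with v=8230, u_from=oz, u_to=lb, and get 4115/8.
Using mhop with n=27, and observe 2235-03-14.
I try mhop with n=11, which returns 2236-02-14.
I use closeout(), → 2236-02-29.
Calling spanto with d=2236-10-09: 223.

Answer: 2236-02-29


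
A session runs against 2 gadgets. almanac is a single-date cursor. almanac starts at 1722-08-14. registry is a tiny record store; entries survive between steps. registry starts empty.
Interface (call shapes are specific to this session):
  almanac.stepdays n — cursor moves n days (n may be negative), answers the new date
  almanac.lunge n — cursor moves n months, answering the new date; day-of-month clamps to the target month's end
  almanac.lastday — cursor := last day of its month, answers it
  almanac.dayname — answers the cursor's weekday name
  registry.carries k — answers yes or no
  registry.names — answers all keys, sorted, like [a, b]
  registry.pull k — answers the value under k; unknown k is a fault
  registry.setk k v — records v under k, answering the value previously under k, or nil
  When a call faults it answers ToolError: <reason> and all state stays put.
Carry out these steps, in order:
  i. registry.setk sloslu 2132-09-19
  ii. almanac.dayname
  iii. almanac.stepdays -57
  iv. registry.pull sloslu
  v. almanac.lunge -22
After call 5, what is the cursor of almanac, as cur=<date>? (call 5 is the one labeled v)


Now I run registry.setk using k: sloslu, v: 2132-09-19, — result: nil.
Using almanac.dayname, giving Friday.
Invoking almanac.stepdays using n: -57, — result: 1722-06-18.
I run registry.pull using k: sloslu, and observe 2132-09-19.
Next I call almanac.lunge using n: -22, and see 1720-08-18.

Answer: cur=1720-08-18


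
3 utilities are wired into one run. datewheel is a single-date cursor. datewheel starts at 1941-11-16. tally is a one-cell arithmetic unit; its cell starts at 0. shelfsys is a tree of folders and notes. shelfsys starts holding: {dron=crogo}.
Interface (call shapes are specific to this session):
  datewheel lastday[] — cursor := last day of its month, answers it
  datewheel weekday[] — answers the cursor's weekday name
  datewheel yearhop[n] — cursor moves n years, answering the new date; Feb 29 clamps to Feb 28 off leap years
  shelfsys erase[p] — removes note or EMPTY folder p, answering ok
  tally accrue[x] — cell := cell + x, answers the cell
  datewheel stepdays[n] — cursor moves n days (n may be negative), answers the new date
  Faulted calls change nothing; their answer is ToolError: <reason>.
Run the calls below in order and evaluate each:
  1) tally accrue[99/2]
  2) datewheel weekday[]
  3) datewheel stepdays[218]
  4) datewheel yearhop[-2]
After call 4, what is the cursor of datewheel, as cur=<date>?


$ tally accrue 99/2
= 99/2
$ datewheel weekday
= Sunday
$ datewheel stepdays 218
= 1942-06-22
$ datewheel yearhop -2
= 1940-06-22

Answer: cur=1940-06-22


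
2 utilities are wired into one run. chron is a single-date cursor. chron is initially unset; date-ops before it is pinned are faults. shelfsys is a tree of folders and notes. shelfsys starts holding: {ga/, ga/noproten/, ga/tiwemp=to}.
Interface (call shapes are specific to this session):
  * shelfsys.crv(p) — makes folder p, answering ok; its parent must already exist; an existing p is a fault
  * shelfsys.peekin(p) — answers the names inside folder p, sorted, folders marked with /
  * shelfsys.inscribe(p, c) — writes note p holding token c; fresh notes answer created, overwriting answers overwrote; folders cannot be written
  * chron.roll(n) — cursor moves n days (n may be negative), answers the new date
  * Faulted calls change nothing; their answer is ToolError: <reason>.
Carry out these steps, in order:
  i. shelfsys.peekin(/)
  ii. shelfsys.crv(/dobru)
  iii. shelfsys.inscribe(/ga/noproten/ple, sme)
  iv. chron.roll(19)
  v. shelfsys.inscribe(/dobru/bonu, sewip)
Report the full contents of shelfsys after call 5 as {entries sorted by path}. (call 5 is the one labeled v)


Answer: {dobru/, dobru/bonu=sewip, ga/, ga/noproten/, ga/noproten/ple=sme, ga/tiwemp=to}

Derivation:
Step: shelfsys.peekin[p: /]
Result: [ga/]
Step: shelfsys.crv[p: /dobru]
Result: ok
Step: shelfsys.inscribe[p: /ga/noproten/ple; c: sme]
Result: created
Step: chron.roll[n: 19]
Result: ToolError: no date set
Step: shelfsys.inscribe[p: /dobru/bonu; c: sewip]
Result: created


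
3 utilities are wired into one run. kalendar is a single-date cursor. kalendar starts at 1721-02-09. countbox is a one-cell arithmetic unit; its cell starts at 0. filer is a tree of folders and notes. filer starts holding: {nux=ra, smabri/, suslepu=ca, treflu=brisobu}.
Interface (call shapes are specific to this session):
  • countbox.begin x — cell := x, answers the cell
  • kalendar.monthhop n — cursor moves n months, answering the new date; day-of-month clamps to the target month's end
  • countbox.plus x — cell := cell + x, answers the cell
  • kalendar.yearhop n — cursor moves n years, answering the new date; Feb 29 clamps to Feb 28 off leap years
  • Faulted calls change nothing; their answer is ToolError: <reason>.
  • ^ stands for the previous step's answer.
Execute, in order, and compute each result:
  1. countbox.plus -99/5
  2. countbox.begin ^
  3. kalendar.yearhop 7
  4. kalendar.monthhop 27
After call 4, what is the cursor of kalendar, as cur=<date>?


Answer: cur=1730-05-09

Derivation:
-> countbox.plus(x→-99/5)
<- -99/5
-> countbox.begin(x→^)
<- -99/5
-> kalendar.yearhop(n→7)
<- 1728-02-09
-> kalendar.monthhop(n→27)
<- 1730-05-09


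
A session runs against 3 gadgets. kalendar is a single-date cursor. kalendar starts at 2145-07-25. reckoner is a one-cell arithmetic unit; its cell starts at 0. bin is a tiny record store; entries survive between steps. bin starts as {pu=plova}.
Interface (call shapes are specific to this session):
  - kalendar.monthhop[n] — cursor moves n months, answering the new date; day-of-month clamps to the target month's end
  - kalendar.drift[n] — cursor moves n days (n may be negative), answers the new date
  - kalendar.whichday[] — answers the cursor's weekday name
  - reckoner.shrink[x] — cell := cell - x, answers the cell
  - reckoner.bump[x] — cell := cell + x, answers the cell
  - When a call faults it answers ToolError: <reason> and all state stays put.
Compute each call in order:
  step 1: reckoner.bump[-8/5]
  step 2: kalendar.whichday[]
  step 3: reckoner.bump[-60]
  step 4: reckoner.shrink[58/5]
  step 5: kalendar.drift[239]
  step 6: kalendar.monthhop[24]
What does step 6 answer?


-- 1. reckoner.bump(x='-8/5') : -8/5
-- 2. kalendar.whichday() : Sunday
-- 3. reckoner.bump(x='-60') : -308/5
-- 4. reckoner.shrink(x='58/5') : -366/5
-- 5. kalendar.drift(n='239') : 2146-03-21
-- 6. kalendar.monthhop(n='24') : 2148-03-21

Answer: 2148-03-21


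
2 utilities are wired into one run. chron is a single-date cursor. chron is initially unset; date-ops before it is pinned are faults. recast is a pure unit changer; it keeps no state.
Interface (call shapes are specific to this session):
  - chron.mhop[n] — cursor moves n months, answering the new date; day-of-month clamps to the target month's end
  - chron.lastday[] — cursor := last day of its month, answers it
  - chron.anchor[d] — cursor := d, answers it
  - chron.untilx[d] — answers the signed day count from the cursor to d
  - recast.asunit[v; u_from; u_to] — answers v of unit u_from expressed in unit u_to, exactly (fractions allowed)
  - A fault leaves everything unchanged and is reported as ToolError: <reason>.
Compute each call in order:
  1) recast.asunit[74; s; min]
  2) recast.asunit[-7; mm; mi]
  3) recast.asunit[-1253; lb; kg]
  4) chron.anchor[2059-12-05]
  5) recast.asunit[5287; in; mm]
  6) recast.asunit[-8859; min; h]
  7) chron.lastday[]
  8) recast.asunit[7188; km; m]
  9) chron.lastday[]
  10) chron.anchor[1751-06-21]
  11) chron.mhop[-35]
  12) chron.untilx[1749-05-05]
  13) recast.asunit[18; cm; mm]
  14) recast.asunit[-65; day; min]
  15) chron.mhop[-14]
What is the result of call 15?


# recast.asunit(74, s, min) == 37/30
# recast.asunit(-7, mm, mi) == -7/1609344
# recast.asunit(-1253, lb, kg) == -56835123961/100000000
# chron.anchor(2059-12-05) == 2059-12-05
# recast.asunit(5287, in, mm) == 671449/5
# recast.asunit(-8859, min, h) == -2953/20
# chron.lastday() == 2059-12-31
# recast.asunit(7188, km, m) == 7188000
# chron.lastday() == 2059-12-31
# chron.anchor(1751-06-21) == 1751-06-21
# chron.mhop(-35) == 1748-07-21
# chron.untilx(1749-05-05) == 288
# recast.asunit(18, cm, mm) == 180
# recast.asunit(-65, day, min) == -93600
# chron.mhop(-14) == 1747-05-21

Answer: 1747-05-21


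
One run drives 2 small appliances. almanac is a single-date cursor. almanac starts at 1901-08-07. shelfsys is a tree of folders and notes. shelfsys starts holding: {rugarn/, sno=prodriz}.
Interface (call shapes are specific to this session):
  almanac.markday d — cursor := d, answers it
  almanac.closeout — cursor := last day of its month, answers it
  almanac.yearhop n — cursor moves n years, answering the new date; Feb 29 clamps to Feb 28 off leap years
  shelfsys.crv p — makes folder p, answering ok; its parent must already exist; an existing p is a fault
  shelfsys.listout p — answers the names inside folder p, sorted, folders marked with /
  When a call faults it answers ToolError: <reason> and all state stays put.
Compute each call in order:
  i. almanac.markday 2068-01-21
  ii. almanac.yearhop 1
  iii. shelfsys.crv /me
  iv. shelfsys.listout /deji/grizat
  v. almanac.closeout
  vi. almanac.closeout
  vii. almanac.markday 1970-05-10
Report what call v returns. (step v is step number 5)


Answer: 2069-01-31

Derivation:
# 1. almanac.markday(d=2068-01-21) ~> 2068-01-21
# 2. almanac.yearhop(n=1) ~> 2069-01-21
# 3. shelfsys.crv(p=/me) ~> ok
# 4. shelfsys.listout(p=/deji/grizat) ~> ToolError: not found
# 5. almanac.closeout() ~> 2069-01-31
# 6. almanac.closeout() ~> 2069-01-31
# 7. almanac.markday(d=1970-05-10) ~> 1970-05-10


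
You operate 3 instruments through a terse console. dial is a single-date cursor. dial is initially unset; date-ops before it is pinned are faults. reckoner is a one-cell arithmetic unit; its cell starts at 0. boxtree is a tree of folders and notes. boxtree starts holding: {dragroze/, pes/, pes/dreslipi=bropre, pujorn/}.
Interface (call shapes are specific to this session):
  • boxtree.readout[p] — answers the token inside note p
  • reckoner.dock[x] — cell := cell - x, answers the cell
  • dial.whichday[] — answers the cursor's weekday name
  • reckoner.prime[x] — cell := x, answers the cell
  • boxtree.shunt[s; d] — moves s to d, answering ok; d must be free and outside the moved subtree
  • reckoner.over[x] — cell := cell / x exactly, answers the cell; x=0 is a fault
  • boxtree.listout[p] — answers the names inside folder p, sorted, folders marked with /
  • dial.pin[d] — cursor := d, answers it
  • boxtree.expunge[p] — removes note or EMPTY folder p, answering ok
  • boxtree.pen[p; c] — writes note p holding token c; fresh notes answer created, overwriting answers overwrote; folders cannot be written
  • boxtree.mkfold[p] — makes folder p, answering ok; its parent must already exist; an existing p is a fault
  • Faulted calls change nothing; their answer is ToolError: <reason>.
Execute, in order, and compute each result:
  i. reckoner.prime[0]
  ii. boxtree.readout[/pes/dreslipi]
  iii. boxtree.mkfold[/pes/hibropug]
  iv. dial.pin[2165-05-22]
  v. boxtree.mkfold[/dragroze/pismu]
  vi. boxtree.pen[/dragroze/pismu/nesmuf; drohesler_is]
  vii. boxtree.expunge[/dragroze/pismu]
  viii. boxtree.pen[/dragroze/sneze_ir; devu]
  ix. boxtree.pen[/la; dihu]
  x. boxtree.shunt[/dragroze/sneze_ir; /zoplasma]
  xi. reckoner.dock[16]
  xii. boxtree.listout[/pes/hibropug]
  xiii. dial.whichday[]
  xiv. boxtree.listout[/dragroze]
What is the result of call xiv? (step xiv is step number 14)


Answer: [pismu/]

Derivation:
I run reckoner.prime with x='0', which returns 0.
Using boxtree.readout with p='/pes/dreslipi', which returns bropre.
Calling boxtree.mkfold with p='/pes/hibropug', yielding ok.
Now I run dial.pin with d='2165-05-22', — result: 2165-05-22.
I invoke boxtree.mkfold with p='/dragroze/pismu', and get ok.
I run boxtree.pen with p='/dragroze/pismu/nesmuf', c='drohesler_is', yielding created.
Next I call boxtree.expunge with p='/dragroze/pismu', and see ToolError: not empty.
I invoke boxtree.pen with p='/dragroze/sneze_ir', c='devu', → created.
I use boxtree.pen with p='/la', c='dihu', and see created.
I use boxtree.shunt with s='/dragroze/sneze_ir', d='/zoplasma', which returns ok.
I invoke reckoner.dock with x='16', which returns -16.
Using boxtree.listout with p='/pes/hibropug', and observe [].
Using dial.whichday(), and see Wednesday.
Calling boxtree.listout with p='/dragroze', giving [pismu/].


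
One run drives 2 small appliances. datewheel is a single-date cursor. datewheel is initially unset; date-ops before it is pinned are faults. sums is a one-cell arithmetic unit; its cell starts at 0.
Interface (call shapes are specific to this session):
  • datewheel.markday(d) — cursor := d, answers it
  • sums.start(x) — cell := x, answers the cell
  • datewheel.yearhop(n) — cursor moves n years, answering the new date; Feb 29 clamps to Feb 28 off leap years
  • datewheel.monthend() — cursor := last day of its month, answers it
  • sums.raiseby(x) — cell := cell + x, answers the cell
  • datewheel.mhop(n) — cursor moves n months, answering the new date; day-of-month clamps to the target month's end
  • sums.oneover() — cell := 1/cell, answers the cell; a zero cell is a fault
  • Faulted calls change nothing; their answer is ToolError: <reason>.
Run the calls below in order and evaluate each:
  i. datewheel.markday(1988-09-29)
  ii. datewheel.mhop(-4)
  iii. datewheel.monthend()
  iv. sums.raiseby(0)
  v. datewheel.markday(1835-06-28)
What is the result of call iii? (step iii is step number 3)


CALL datewheel.markday[1988-09-29]
RET  1988-09-29
CALL datewheel.mhop[-4]
RET  1988-05-29
CALL datewheel.monthend[]
RET  1988-05-31
CALL sums.raiseby[0]
RET  0
CALL datewheel.markday[1835-06-28]
RET  1835-06-28

Answer: 1988-05-31


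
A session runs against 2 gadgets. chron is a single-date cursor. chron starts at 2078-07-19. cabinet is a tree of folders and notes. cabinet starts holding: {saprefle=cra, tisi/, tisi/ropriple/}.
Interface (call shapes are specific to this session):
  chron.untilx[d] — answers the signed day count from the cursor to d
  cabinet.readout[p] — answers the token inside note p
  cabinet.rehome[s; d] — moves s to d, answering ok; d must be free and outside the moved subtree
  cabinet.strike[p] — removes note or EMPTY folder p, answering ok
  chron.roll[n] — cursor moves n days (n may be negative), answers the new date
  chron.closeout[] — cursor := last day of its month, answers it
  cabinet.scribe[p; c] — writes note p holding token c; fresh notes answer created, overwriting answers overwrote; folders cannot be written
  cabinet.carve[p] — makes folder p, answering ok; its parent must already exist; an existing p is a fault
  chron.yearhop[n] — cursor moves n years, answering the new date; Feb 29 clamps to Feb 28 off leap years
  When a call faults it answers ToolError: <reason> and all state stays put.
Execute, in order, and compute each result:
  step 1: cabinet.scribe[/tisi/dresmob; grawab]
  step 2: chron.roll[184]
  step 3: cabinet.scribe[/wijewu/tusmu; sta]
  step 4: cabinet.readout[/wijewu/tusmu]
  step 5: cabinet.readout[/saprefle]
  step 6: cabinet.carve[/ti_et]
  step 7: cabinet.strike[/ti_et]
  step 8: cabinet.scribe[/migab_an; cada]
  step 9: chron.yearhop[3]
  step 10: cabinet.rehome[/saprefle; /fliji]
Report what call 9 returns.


CALL cabinet.scribe[p: /tisi/dresmob; c: grawab]
RET  created
CALL chron.roll[n: 184]
RET  2079-01-19
CALL cabinet.scribe[p: /wijewu/tusmu; c: sta]
RET  ToolError: no parent
CALL cabinet.readout[p: /wijewu/tusmu]
RET  ToolError: not found
CALL cabinet.readout[p: /saprefle]
RET  cra
CALL cabinet.carve[p: /ti_et]
RET  ok
CALL cabinet.strike[p: /ti_et]
RET  ok
CALL cabinet.scribe[p: /migab_an; c: cada]
RET  created
CALL chron.yearhop[n: 3]
RET  2082-01-19
CALL cabinet.rehome[s: /saprefle; d: /fliji]
RET  ok

Answer: 2082-01-19


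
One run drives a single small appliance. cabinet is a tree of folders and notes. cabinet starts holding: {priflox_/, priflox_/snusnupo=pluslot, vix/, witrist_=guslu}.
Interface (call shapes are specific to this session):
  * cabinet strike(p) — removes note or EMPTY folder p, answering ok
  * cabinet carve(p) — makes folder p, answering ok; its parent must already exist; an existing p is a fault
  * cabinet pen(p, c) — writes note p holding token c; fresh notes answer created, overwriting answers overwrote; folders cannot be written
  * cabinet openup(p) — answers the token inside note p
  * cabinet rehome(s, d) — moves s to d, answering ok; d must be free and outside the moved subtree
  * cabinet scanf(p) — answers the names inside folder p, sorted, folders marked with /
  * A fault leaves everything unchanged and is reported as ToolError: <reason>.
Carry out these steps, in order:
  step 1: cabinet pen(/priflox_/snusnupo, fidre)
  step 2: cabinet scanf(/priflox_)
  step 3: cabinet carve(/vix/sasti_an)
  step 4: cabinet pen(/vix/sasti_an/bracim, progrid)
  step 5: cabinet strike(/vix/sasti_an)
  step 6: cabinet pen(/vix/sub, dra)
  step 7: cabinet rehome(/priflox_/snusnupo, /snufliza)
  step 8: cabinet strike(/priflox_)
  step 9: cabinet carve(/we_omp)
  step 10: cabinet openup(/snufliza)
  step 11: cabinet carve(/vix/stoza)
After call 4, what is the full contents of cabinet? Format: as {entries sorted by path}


Answer: {priflox_/, priflox_/snusnupo=fidre, vix/, vix/sasti_an/, vix/sasti_an/bracim=progrid, witrist_=guslu}

Derivation:
Do: cabinet pen[/priflox_/snusnupo; fidre]
See: overwrote
Do: cabinet scanf[/priflox_]
See: [snusnupo]
Do: cabinet carve[/vix/sasti_an]
See: ok
Do: cabinet pen[/vix/sasti_an/bracim; progrid]
See: created
Do: cabinet strike[/vix/sasti_an]
See: ToolError: not empty
Do: cabinet pen[/vix/sub; dra]
See: created
Do: cabinet rehome[/priflox_/snusnupo; /snufliza]
See: ok
Do: cabinet strike[/priflox_]
See: ok
Do: cabinet carve[/we_omp]
See: ok
Do: cabinet openup[/snufliza]
See: fidre
Do: cabinet carve[/vix/stoza]
See: ok


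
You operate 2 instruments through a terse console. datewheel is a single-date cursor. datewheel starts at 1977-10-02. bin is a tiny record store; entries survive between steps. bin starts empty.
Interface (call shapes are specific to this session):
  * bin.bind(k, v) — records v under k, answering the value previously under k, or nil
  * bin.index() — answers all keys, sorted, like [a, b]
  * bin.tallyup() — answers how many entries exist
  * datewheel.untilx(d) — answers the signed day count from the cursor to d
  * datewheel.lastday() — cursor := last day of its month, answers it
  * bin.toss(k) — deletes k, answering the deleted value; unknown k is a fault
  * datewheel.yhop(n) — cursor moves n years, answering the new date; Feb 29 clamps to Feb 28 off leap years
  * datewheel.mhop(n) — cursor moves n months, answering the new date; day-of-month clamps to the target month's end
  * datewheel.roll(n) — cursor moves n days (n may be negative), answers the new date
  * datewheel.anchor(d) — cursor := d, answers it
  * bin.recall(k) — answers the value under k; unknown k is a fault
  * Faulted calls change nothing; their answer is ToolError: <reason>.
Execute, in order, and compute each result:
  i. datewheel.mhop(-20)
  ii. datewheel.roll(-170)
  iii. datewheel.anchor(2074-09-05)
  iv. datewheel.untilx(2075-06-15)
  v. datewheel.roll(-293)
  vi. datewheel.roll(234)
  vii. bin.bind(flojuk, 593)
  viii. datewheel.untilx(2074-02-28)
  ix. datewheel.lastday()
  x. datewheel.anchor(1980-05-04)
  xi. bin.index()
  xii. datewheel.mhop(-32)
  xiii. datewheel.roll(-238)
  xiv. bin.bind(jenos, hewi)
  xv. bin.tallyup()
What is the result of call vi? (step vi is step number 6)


Answer: 2074-07-08

Derivation:
Do: mhop[n='-20']
See: 1976-02-02
Do: roll[n='-170']
See: 1975-08-16
Do: anchor[d='2074-09-05']
See: 2074-09-05
Do: untilx[d='2075-06-15']
See: 283
Do: roll[n='-293']
See: 2073-11-16
Do: roll[n='234']
See: 2074-07-08
Do: bind[k='flojuk'; v='593']
See: nil
Do: untilx[d='2074-02-28']
See: -130
Do: lastday[]
See: 2074-07-31
Do: anchor[d='1980-05-04']
See: 1980-05-04
Do: index[]
See: [flojuk]
Do: mhop[n='-32']
See: 1977-09-04
Do: roll[n='-238']
See: 1977-01-09
Do: bind[k='jenos'; v='hewi']
See: nil
Do: tallyup[]
See: 2


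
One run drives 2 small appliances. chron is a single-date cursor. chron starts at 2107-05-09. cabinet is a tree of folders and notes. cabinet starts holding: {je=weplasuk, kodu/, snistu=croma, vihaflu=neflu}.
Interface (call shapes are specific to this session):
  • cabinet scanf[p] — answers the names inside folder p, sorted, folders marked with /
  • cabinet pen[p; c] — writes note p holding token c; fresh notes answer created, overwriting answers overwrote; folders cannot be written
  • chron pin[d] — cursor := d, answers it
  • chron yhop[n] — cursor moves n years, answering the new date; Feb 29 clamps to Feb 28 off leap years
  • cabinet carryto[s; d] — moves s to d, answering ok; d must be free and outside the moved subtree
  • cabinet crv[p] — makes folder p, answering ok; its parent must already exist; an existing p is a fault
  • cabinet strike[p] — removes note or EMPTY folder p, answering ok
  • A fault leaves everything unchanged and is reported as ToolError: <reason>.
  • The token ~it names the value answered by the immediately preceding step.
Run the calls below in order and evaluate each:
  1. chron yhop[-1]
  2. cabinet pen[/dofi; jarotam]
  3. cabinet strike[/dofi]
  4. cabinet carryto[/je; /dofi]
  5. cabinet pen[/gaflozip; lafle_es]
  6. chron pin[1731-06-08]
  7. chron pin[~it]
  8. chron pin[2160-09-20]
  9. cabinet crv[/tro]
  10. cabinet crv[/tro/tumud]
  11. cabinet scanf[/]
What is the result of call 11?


I invoke chron yhop with n=-1, giving 2106-05-09.
Now I run cabinet pen with p=/dofi, c=jarotam, which returns created.
I invoke cabinet strike with p=/dofi, and observe ok.
Calling cabinet carryto with s=/je, d=/dofi, — result: ok.
Now I run cabinet pen with p=/gaflozip, c=lafle_es, and get created.
I run chron pin with d=1731-06-08, and observe 1731-06-08.
I use chron pin with d=~it, — result: 1731-06-08.
Using chron pin with d=2160-09-20, yielding 2160-09-20.
Using cabinet crv with p=/tro, — result: ok.
Calling cabinet crv with p=/tro/tumud, — result: ok.
Invoking cabinet scanf with p=/, and see [dofi, gaflozip, kodu/, snistu, tro/, vihaflu].

Answer: [dofi, gaflozip, kodu/, snistu, tro/, vihaflu]


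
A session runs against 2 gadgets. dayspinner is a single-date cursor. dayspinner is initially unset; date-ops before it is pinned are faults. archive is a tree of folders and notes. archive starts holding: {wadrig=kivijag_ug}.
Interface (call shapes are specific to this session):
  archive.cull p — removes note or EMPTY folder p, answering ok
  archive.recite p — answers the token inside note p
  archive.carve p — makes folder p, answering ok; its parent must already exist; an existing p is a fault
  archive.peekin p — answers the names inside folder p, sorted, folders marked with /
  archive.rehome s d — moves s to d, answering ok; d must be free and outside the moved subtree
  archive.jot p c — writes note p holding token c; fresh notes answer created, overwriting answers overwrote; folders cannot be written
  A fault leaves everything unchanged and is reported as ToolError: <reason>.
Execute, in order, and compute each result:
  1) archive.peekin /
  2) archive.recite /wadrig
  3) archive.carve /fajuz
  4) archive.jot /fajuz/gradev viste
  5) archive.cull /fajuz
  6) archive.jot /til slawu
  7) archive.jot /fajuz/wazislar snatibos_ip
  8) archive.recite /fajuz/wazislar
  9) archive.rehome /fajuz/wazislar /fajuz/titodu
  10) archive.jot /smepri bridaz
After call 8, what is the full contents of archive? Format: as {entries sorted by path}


Step: peekin[p='/']
Result: [wadrig]
Step: recite[p='/wadrig']
Result: kivijag_ug
Step: carve[p='/fajuz']
Result: ok
Step: jot[p='/fajuz/gradev'; c='viste']
Result: created
Step: cull[p='/fajuz']
Result: ToolError: not empty
Step: jot[p='/til'; c='slawu']
Result: created
Step: jot[p='/fajuz/wazislar'; c='snatibos_ip']
Result: created
Step: recite[p='/fajuz/wazislar']
Result: snatibos_ip
Step: rehome[s='/fajuz/wazislar'; d='/fajuz/titodu']
Result: ok
Step: jot[p='/smepri'; c='bridaz']
Result: created

Answer: {fajuz/, fajuz/gradev=viste, fajuz/wazislar=snatibos_ip, til=slawu, wadrig=kivijag_ug}


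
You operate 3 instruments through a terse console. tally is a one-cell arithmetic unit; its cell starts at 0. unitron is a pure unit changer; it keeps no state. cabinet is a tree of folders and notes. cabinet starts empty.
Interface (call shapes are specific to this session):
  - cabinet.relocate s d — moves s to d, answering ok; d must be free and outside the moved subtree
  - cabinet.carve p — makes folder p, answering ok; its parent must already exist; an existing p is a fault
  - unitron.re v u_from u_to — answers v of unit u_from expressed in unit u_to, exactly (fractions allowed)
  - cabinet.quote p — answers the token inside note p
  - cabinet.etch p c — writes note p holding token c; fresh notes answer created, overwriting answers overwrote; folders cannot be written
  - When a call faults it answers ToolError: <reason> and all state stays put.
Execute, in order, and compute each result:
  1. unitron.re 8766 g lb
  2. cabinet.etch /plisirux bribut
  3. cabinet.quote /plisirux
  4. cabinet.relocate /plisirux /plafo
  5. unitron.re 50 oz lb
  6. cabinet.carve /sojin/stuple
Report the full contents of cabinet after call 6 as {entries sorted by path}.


;; re(v→8766, u_from→g, u_to→lb) : 876600000/45359237
;; etch(p→/plisirux, c→bribut) : created
;; quote(p→/plisirux) : bribut
;; relocate(s→/plisirux, d→/plafo) : ok
;; re(v→50, u_from→oz, u_to→lb) : 25/8
;; carve(p→/sojin/stuple) : ToolError: no parent

Answer: {plafo=bribut}


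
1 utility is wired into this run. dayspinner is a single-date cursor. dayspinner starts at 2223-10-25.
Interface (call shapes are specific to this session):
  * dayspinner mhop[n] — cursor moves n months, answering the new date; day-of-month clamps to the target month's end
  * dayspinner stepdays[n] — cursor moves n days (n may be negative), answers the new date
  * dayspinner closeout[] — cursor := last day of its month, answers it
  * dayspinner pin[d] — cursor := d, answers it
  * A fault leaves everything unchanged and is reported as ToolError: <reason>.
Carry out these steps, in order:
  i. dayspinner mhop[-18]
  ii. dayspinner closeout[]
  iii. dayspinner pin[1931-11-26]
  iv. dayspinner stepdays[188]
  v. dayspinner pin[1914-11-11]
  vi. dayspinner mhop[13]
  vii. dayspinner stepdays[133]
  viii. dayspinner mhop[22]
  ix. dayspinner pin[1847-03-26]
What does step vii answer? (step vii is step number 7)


Answer: 1916-04-22

Derivation:
>>> dayspinner mhop -18
[out] 2222-04-25
>>> dayspinner closeout
[out] 2222-04-30
>>> dayspinner pin 1931-11-26
[out] 1931-11-26
>>> dayspinner stepdays 188
[out] 1932-06-01
>>> dayspinner pin 1914-11-11
[out] 1914-11-11
>>> dayspinner mhop 13
[out] 1915-12-11
>>> dayspinner stepdays 133
[out] 1916-04-22
>>> dayspinner mhop 22
[out] 1918-02-22
>>> dayspinner pin 1847-03-26
[out] 1847-03-26


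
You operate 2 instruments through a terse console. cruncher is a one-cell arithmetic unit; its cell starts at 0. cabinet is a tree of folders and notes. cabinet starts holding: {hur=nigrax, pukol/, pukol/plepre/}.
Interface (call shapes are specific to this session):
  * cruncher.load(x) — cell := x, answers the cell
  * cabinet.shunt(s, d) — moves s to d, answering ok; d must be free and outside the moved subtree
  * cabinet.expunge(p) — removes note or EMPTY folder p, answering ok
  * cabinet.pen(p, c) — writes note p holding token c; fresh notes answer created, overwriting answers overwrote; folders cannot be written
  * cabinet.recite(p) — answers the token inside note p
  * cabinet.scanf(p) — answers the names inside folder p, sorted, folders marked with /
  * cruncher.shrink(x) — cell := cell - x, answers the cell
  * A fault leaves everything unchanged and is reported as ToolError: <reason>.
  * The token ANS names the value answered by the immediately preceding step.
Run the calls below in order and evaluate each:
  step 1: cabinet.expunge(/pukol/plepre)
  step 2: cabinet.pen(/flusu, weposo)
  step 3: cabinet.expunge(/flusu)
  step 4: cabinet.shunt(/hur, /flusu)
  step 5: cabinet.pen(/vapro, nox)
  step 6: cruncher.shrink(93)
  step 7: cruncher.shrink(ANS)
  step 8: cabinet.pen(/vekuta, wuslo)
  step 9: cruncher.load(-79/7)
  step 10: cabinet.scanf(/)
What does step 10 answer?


Answer: [flusu, pukol/, vapro, vekuta]

Derivation:
Calling cabinet.expunge using p='/pukol/plepre', and observe ok.
Invoking cabinet.pen using p='/flusu', c='weposo', → created.
Next I call cabinet.expunge using p='/flusu', yielding ok.
I call cabinet.shunt using s='/hur', d='/flusu', and get ok.
Now I run cabinet.pen using p='/vapro', c='nox': created.
Then cruncher.shrink using x='93', which returns -93.
Invoking cruncher.shrink using x='ANS', and see 0.
Then cabinet.pen using p='/vekuta', c='wuslo', → created.
I use cruncher.load using x='-79/7', — result: -79/7.
Calling cabinet.scanf using p='/', → [flusu, pukol/, vapro, vekuta].


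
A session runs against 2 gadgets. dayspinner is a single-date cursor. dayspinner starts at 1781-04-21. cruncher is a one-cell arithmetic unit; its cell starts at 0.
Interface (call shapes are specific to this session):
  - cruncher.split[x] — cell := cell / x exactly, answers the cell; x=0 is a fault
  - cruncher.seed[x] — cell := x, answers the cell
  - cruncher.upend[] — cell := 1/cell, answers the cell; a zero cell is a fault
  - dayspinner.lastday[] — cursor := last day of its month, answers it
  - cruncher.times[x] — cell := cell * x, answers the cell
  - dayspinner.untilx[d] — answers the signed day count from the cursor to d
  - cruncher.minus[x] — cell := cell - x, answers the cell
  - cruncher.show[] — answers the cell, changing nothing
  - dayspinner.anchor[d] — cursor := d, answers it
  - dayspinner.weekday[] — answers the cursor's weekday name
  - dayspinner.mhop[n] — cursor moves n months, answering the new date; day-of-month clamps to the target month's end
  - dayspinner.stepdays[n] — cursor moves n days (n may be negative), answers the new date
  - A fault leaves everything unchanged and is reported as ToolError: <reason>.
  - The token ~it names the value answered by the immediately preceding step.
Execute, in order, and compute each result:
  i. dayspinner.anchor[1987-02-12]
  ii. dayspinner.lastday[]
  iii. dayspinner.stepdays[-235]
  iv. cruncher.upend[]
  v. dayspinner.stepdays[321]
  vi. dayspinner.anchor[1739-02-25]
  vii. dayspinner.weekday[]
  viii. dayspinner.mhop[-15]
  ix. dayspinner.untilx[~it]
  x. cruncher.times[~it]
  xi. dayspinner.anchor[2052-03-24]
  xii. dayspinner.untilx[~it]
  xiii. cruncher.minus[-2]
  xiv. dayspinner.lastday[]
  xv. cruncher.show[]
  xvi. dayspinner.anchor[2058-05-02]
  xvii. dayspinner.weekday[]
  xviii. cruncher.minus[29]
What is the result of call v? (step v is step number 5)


==> anchor(d: 1987-02-12)
<== 1987-02-12
==> lastday()
<== 1987-02-28
==> stepdays(n: -235)
<== 1986-07-08
==> upend()
<== ToolError: reciprocal of zero
==> stepdays(n: 321)
<== 1987-05-25
==> anchor(d: 1739-02-25)
<== 1739-02-25
==> weekday()
<== Wednesday
==> mhop(n: -15)
<== 1737-11-25
==> untilx(d: ~it)
<== 0
==> times(x: ~it)
<== 0
==> anchor(d: 2052-03-24)
<== 2052-03-24
==> untilx(d: ~it)
<== 0
==> minus(x: -2)
<== 2
==> lastday()
<== 2052-03-31
==> show()
<== 2
==> anchor(d: 2058-05-02)
<== 2058-05-02
==> weekday()
<== Thursday
==> minus(x: 29)
<== -27

Answer: 1987-05-25


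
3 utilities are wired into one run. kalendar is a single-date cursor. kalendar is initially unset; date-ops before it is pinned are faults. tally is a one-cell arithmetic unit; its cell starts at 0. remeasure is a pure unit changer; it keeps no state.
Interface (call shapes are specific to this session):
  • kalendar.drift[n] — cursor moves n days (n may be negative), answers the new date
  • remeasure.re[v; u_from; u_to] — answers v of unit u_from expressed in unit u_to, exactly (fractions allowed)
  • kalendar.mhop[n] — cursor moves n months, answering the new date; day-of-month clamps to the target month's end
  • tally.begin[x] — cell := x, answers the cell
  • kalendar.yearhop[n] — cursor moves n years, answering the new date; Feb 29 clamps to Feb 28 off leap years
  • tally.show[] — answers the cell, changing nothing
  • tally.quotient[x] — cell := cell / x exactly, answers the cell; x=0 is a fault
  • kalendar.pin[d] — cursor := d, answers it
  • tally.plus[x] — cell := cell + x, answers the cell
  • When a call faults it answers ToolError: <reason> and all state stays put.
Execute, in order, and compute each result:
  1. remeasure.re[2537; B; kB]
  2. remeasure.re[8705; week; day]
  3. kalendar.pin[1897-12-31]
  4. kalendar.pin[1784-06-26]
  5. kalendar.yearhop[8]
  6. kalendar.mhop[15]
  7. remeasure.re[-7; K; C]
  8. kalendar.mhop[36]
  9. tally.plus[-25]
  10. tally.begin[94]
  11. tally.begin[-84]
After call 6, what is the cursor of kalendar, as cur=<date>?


Answer: cur=1793-09-26

Derivation:
I call re using v=2537, u_from=B, u_to=kB, — result: 2537/1000.
I use re using v=8705, u_from=week, u_to=day, and get 60935.
I call pin using d=1897-12-31, and see 1897-12-31.
Then pin using d=1784-06-26, → 1784-06-26.
I invoke yearhop using n=8: 1792-06-26.
Using mhop using n=15, and observe 1793-09-26.
Now I run re using v=-7, u_from=K, u_to=C, which returns -5603/20.
I use mhop using n=36, giving 1796-09-26.
I run plus using x=-25, yielding -25.
Then begin using x=94, yielding 94.
I try begin using x=-84: -84.


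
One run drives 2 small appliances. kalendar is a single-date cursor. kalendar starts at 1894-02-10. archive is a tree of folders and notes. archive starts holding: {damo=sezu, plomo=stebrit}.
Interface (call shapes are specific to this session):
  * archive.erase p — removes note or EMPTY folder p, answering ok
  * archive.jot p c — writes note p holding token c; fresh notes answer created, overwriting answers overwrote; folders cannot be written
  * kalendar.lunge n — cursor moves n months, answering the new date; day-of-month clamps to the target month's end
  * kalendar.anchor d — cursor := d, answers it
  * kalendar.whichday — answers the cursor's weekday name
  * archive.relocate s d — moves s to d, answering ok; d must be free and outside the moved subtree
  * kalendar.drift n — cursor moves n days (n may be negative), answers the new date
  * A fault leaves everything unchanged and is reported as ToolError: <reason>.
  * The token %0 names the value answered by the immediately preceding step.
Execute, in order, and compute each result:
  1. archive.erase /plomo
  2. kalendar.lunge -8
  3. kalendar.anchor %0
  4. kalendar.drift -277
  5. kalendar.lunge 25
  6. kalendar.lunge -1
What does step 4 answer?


Using erase using p: /plomo, and see ok.
Now I run lunge using n: -8: 1893-06-10.
I call anchor using d: %0, → 1893-06-10.
I run drift using n: -277, giving 1892-09-06.
Invoking lunge using n: 25, yielding 1894-10-06.
Next I call lunge using n: -1: 1894-09-06.

Answer: 1892-09-06


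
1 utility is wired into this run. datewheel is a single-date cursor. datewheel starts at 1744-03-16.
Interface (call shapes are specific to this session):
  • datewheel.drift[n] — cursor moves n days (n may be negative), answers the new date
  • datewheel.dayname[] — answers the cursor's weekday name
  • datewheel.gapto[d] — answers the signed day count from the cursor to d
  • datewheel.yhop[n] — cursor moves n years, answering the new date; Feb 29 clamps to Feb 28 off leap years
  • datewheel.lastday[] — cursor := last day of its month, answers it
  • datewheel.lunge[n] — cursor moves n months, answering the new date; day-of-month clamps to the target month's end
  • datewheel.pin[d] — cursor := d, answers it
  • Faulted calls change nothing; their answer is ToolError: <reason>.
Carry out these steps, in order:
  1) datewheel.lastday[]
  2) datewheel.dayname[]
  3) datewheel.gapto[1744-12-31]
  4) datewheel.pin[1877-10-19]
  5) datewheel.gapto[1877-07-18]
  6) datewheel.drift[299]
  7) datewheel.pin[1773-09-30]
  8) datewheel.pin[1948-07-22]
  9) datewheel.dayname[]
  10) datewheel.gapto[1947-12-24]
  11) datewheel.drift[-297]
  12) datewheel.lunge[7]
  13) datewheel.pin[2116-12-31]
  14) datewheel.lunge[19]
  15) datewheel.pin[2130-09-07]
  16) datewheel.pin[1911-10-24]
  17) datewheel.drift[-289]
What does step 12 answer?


Answer: 1948-04-29

Derivation:
# datewheel.lastday() : 1744-03-31
# datewheel.dayname() : Tuesday
# datewheel.gapto(d=1744-12-31) : 275
# datewheel.pin(d=1877-10-19) : 1877-10-19
# datewheel.gapto(d=1877-07-18) : -93
# datewheel.drift(n=299) : 1878-08-14
# datewheel.pin(d=1773-09-30) : 1773-09-30
# datewheel.pin(d=1948-07-22) : 1948-07-22
# datewheel.dayname() : Thursday
# datewheel.gapto(d=1947-12-24) : -211
# datewheel.drift(n=-297) : 1947-09-29
# datewheel.lunge(n=7) : 1948-04-29
# datewheel.pin(d=2116-12-31) : 2116-12-31
# datewheel.lunge(n=19) : 2118-07-31
# datewheel.pin(d=2130-09-07) : 2130-09-07
# datewheel.pin(d=1911-10-24) : 1911-10-24
# datewheel.drift(n=-289) : 1911-01-08
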